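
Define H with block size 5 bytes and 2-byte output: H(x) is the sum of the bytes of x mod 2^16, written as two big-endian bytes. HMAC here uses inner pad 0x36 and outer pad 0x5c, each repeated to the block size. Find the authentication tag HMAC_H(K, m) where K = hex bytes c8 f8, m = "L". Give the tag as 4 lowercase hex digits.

0308

Key hex bytes c8 f8 is 2 bytes ≤ B = 5; zero-pad to 5 bytes: K' = c8 f8 00 00 00.
K' ⊕ ipad = fe ce 36 36 36.  K' ⊕ opad = 94 a4 5c 5c 5c.
Inner input = (K'⊕ipad) ∥ m = fe ce 36 36 36 ∥ 4c.
Inner hash: sum = 254+206+54+54+54+76 = 698 → 02 ba.
Outer input = (K'⊕opad) ∥ inner = 94 a4 5c 5c 5c ∥ 02 ba.
Outer hash (tag): sum = 148+164+92+92+92+2+186 = 776 → 03 08.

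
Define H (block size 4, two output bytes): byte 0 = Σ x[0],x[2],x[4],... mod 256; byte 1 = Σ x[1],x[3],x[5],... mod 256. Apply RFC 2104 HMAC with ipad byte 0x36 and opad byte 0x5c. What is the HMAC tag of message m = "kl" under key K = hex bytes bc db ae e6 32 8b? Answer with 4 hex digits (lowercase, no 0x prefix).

Key hex bytes bc db ae e6 32 8b is 6 bytes > B = 4, so hash it first: H(key) = 9c 4c, then zero-pad to 4 bytes: K' = 9c 4c 00 00.
K' ⊕ ipad = aa 7a 36 36.  K' ⊕ opad = c0 10 5c 5c.
Inner input = (K'⊕ipad) ∥ m = aa 7a 36 36 ∥ 6b 6c.
Inner hash: even-index sum = 331 mod 256 = 75; odd-index sum = 284 mod 256 = 28 → 4b 1c.
Outer input = (K'⊕opad) ∥ inner = c0 10 5c 5c ∥ 4b 1c.
Outer hash (tag): even-index sum = 359 mod 256 = 103; odd-index sum = 136 mod 256 = 136 → 67 88.

6788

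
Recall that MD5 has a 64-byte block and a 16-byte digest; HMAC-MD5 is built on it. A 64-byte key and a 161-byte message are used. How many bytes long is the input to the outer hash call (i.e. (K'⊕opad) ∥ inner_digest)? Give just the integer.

80

Key is 64 ≤ 64 bytes, zero-padded: |K'| = 64.
Outer input = (K'⊕opad) ∥ H(inner) → 64 + 16 = 80 bytes.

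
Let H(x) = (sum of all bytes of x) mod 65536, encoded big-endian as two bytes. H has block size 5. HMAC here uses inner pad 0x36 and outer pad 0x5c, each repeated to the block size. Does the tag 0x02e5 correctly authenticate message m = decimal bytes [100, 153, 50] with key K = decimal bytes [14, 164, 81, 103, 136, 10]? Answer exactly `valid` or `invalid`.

valid

Key decimal bytes [14, 164, 81, 103, 136, 10] = 0e a4 51 67 88 0a is 6 bytes > B = 5, so hash it first: H(key) = 01 fc, then zero-pad to 5 bytes: K' = 01 fc 00 00 00.
K' ⊕ ipad = 37 ca 36 36 36; K' ⊕ opad = 5d a0 5c 5c 5c.
Inner hash: sum = 55+202+54+54+54+100+153+50 = 722 → 02 d2.
Outer hash (recomputed tag): sum = 93+160+92+92+92+2+210 = 741 → 02 e5.
Recomputed tag = 02e5; claimed = 02e5 → match.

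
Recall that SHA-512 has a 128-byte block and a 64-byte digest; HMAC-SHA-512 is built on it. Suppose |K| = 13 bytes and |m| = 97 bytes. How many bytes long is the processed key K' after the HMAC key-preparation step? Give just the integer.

128

Key is 13 ≤ 128 bytes, zero-padded: |K'| = 128.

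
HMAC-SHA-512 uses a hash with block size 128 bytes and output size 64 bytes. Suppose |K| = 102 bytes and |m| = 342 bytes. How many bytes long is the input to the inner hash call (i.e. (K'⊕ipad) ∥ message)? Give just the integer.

Key is 102 ≤ 128 bytes, zero-padded: |K'| = 128.
Inner input = (K'⊕ipad) ∥ m → 128 + 342 = 470 bytes.

470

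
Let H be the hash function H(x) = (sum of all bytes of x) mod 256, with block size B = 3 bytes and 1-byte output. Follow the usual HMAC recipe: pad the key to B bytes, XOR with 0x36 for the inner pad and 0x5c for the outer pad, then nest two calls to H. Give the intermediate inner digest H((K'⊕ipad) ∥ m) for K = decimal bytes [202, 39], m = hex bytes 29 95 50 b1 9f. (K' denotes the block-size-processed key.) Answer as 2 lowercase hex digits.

a1

Key decimal bytes [202, 39] = ca 27 is 2 bytes ≤ B = 3; zero-pad to 3 bytes: K' = ca 27 00.
K' ⊕ ipad = fc 11 36.
Inner input = fc 11 36 ∥ 29 95 50 b1 9f.
Inner hash: sum = 252+17+54+41+149+80+177+159 = 929; mod 256 = 161 → a1.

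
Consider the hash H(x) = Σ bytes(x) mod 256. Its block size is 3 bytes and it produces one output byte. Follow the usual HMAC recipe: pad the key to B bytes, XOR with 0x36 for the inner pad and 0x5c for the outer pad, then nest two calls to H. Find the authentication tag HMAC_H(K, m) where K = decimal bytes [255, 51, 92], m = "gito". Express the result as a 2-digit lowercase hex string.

fd

Key decimal bytes [255, 51, 92] = ff 33 5c is exactly B = 3 bytes: K' = ff 33 5c.
K' ⊕ ipad = c9 05 6a.  K' ⊕ opad = a3 6f 00.
Inner input = (K'⊕ipad) ∥ m = c9 05 6a ∥ 67 69 74 6f.
Inner hash: sum = 201+5+106+103+105+116+111 = 747; mod 256 = 235 → eb.
Outer input = (K'⊕opad) ∥ inner = a3 6f 00 ∥ eb.
Outer hash (tag): sum = 163+111+0+235 = 509; mod 256 = 253 → fd.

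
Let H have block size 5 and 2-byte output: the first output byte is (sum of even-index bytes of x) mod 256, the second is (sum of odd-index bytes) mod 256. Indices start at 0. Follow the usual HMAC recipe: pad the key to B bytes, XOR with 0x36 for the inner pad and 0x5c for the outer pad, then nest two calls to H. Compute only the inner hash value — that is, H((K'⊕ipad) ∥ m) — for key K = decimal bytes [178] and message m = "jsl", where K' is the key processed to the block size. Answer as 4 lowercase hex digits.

Key decimal bytes [178] = b2 is 1 byte ≤ B = 5; zero-pad to 5 bytes: K' = b2 00 00 00 00.
K' ⊕ ipad = 84 36 36 36 36.
Inner input = 84 36 36 36 36 ∥ 6a 73 6c.
Inner hash: even-index sum = 355 mod 256 = 99; odd-index sum = 322 mod 256 = 66 → 63 42.

6342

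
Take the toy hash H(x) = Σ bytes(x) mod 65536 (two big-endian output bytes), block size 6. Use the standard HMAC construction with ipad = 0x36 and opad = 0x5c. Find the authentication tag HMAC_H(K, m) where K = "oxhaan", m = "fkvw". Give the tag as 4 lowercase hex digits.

Key "oxhaan" = 6f 78 68 61 61 6e is exactly B = 6 bytes: K' = 6f 78 68 61 61 6e.
K' ⊕ ipad = 59 4e 5e 57 57 58.  K' ⊕ opad = 33 24 34 3d 3d 32.
Inner input = (K'⊕ipad) ∥ m = 59 4e 5e 57 57 58 ∥ 66 6b 76 77.
Inner hash: sum = 89+78+94+87+87+88+102+107+118+119 = 969 → 03 c9.
Outer input = (K'⊕opad) ∥ inner = 33 24 34 3d 3d 32 ∥ 03 c9.
Outer hash (tag): sum = 51+36+52+61+61+50+3+201 = 515 → 02 03.

0203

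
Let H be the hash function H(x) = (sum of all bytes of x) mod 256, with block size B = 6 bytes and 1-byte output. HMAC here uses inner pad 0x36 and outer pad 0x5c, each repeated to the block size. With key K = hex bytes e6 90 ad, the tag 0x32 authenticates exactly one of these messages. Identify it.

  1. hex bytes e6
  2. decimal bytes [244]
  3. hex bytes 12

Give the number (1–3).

Key hex bytes e6 90 ad is 3 bytes ≤ B = 6; zero-pad to 6 bytes: K' = e6 90 ad 00 00 00.
K' ⊕ ipad = d0 a6 9b 36 36 36; K' ⊕ opad = ba cc f1 5c 5c 5c.
m1: inner = H(d0 a6 9b 36 36 36 e6) = 99; tag = H(ba cc f1 5c 5c 5c 99) = 24
m2: inner = H(d0 a6 9b 36 36 36 f4) = a7; tag = H(ba cc f1 5c 5c 5c a7) = 32 ← matches
m3: inner = H(d0 a6 9b 36 36 36 12) = c5; tag = H(ba cc f1 5c 5c 5c c5) = 50

2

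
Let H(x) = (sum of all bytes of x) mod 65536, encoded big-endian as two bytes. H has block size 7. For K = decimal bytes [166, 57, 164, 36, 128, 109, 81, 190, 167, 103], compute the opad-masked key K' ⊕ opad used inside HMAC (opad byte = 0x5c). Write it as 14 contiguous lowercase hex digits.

Key decimal bytes [166, 57, 164, 36, 128, 109, 81, 190, 167, 103] = a6 39 a4 24 80 6d 51 be a7 67 is 10 bytes > B = 7, so hash it first: H(key) = 04 b1, then zero-pad to 7 bytes: K' = 04 b1 00 00 00 00 00.
XOR each byte with 0x5c: 04⊕5c=58, b1⊕5c=ed, 00⊕5c=5c, 00⊕5c=5c, 00⊕5c=5c, 00⊕5c=5c, 00⊕5c=5c.

58ed5c5c5c5c5c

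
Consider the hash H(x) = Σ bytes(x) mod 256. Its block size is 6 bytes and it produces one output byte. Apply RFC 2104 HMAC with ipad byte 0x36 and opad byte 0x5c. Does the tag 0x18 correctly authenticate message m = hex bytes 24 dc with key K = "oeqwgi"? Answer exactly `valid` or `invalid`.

Key "oeqwgi" = 6f 65 71 77 67 69 is exactly B = 6 bytes: K' = 6f 65 71 77 67 69.
K' ⊕ ipad = 59 53 47 41 51 5f; K' ⊕ opad = 33 39 2d 2b 3b 35.
Inner hash: sum = 89+83+71+65+81+95+36+220 = 740; mod 256 = 228 → e4.
Outer hash (recomputed tag): sum = 51+57+45+43+59+53+228 = 536; mod 256 = 24 → 18.
Recomputed tag = 18; claimed = 18 → match.

valid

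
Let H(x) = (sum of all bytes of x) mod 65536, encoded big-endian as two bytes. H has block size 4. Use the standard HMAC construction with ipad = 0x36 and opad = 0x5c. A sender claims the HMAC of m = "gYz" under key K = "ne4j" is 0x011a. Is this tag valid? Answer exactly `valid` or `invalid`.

invalid

Key "ne4j" = 6e 65 34 6a is exactly B = 4 bytes: K' = 6e 65 34 6a.
K' ⊕ ipad = 58 53 02 5c; K' ⊕ opad = 32 39 68 36.
Inner hash: sum = 88+83+2+92+103+89+122 = 579 → 02 43.
Outer hash (recomputed tag): sum = 50+57+104+54+2+67 = 334 → 01 4e.
Recomputed tag = 014e; claimed = 011a → mismatch.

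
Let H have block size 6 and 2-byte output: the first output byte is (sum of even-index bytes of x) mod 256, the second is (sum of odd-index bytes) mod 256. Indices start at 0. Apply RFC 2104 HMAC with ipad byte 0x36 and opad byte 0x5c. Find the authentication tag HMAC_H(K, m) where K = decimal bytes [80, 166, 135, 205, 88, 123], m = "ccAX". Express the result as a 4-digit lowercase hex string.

1445

Key decimal bytes [80, 166, 135, 205, 88, 123] = 50 a6 87 cd 58 7b is exactly B = 6 bytes: K' = 50 a6 87 cd 58 7b.
K' ⊕ ipad = 66 90 b1 fb 6e 4d.  K' ⊕ opad = 0c fa db 91 04 27.
Inner input = (K'⊕ipad) ∥ m = 66 90 b1 fb 6e 4d ∥ 63 63 41 58.
Inner hash: even-index sum = 553 mod 256 = 41; odd-index sum = 659 mod 256 = 147 → 29 93.
Outer input = (K'⊕opad) ∥ inner = 0c fa db 91 04 27 ∥ 29 93.
Outer hash (tag): even-index sum = 276 mod 256 = 20; odd-index sum = 581 mod 256 = 69 → 14 45.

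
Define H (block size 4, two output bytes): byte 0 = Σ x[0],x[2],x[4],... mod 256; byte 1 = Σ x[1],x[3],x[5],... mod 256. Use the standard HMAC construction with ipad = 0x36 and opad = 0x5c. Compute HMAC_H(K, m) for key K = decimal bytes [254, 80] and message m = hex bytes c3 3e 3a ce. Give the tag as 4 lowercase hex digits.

Key decimal bytes [254, 80] = fe 50 is 2 bytes ≤ B = 4; zero-pad to 4 bytes: K' = fe 50 00 00.
K' ⊕ ipad = c8 66 36 36.  K' ⊕ opad = a2 0c 5c 5c.
Inner input = (K'⊕ipad) ∥ m = c8 66 36 36 ∥ c3 3e 3a ce.
Inner hash: even-index sum = 507 mod 256 = 251; odd-index sum = 424 mod 256 = 168 → fb a8.
Outer input = (K'⊕opad) ∥ inner = a2 0c 5c 5c ∥ fb a8.
Outer hash (tag): even-index sum = 505 mod 256 = 249; odd-index sum = 272 mod 256 = 16 → f9 10.

f910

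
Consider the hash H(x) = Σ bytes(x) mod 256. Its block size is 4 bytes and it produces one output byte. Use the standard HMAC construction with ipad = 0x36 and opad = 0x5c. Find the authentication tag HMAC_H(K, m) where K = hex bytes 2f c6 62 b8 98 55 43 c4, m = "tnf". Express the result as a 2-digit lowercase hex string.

Key hex bytes 2f c6 62 b8 98 55 43 c4 is 8 bytes > B = 4, so hash it first: H(key) = 03, then zero-pad to 4 bytes: K' = 03 00 00 00.
K' ⊕ ipad = 35 36 36 36.  K' ⊕ opad = 5f 5c 5c 5c.
Inner input = (K'⊕ipad) ∥ m = 35 36 36 36 ∥ 74 6e 66.
Inner hash: sum = 53+54+54+54+116+110+102 = 543; mod 256 = 31 → 1f.
Outer input = (K'⊕opad) ∥ inner = 5f 5c 5c 5c ∥ 1f.
Outer hash (tag): sum = 95+92+92+92+31 = 402; mod 256 = 146 → 92.

92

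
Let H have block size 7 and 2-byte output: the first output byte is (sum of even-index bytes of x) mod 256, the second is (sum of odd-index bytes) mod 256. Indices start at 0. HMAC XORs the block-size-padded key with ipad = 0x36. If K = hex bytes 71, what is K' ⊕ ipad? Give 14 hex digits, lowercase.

Key hex bytes 71 is 1 byte ≤ B = 7; zero-pad to 7 bytes: K' = 71 00 00 00 00 00 00.
XOR each byte with 0x36: 71⊕36=47, 00⊕36=36, 00⊕36=36, 00⊕36=36, 00⊕36=36, 00⊕36=36, 00⊕36=36.

47363636363636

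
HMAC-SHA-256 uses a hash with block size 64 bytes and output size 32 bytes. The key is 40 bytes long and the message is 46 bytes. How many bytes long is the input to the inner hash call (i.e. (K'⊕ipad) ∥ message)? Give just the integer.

Key is 40 ≤ 64 bytes, zero-padded: |K'| = 64.
Inner input = (K'⊕ipad) ∥ m → 64 + 46 = 110 bytes.

110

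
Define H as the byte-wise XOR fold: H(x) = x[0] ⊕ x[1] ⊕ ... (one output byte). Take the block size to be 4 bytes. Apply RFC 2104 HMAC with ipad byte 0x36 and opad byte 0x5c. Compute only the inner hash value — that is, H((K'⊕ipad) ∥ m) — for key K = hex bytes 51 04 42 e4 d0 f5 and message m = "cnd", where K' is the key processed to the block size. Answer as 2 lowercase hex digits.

Key hex bytes 51 04 42 e4 d0 f5 is 6 bytes > B = 4, so hash it first: H(key) = d6, then zero-pad to 4 bytes: K' = d6 00 00 00.
K' ⊕ ipad = e0 36 36 36.
Inner input = e0 36 36 36 ∥ 63 6e 64.
Inner hash: XOR e0⊕36⊕36⊕36⊕63⊕6e⊕64 = bf.

bf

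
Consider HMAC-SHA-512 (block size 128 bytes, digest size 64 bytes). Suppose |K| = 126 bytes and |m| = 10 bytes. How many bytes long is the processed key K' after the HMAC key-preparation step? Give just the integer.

128

Key is 126 ≤ 128 bytes, zero-padded: |K'| = 128.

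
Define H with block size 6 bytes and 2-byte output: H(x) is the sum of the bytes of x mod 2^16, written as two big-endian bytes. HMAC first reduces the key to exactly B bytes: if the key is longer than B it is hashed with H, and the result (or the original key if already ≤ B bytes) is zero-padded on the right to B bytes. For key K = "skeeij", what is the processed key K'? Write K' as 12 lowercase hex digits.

736b6565696a

Key "skeeij" = 73 6b 65 65 69 6a is exactly B = 6 bytes: K' = 73 6b 65 65 69 6a.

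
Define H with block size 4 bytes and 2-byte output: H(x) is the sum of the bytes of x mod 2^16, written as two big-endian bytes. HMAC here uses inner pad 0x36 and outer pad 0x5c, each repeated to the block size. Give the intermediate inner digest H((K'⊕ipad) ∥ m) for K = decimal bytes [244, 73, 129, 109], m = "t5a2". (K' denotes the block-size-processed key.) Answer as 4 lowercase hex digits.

Key decimal bytes [244, 73, 129, 109] = f4 49 81 6d is exactly B = 4 bytes: K' = f4 49 81 6d.
K' ⊕ ipad = c2 7f b7 5b.
Inner input = c2 7f b7 5b ∥ 74 35 61 32.
Inner hash: sum = 194+127+183+91+116+53+97+50 = 911 → 03 8f.

038f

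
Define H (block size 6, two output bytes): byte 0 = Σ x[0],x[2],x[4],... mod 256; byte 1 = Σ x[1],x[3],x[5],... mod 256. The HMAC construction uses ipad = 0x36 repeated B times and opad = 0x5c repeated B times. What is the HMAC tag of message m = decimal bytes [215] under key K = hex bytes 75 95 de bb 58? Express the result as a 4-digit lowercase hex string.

Key hex bytes 75 95 de bb 58 is 5 bytes ≤ B = 6; zero-pad to 6 bytes: K' = 75 95 de bb 58 00.
K' ⊕ ipad = 43 a3 e8 8d 6e 36.  K' ⊕ opad = 29 c9 82 e7 04 5c.
Inner input = (K'⊕ipad) ∥ m = 43 a3 e8 8d 6e 36 ∥ d7.
Inner hash: even-index sum = 624 mod 256 = 112; odd-index sum = 358 mod 256 = 102 → 70 66.
Outer input = (K'⊕opad) ∥ inner = 29 c9 82 e7 04 5c ∥ 70 66.
Outer hash (tag): even-index sum = 287 mod 256 = 31; odd-index sum = 626 mod 256 = 114 → 1f 72.

1f72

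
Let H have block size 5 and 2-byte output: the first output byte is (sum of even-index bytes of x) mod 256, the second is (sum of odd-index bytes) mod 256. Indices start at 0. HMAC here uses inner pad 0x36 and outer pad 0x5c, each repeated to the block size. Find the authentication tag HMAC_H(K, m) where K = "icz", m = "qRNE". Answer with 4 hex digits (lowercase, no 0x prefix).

Key "icz" = 69 63 7a is 3 bytes ≤ B = 5; zero-pad to 5 bytes: K' = 69 63 7a 00 00.
K' ⊕ ipad = 5f 55 4c 36 36.  K' ⊕ opad = 35 3f 26 5c 5c.
Inner input = (K'⊕ipad) ∥ m = 5f 55 4c 36 36 ∥ 71 52 4e 45.
Inner hash: even-index sum = 376 mod 256 = 120; odd-index sum = 330 mod 256 = 74 → 78 4a.
Outer input = (K'⊕opad) ∥ inner = 35 3f 26 5c 5c ∥ 78 4a.
Outer hash (tag): even-index sum = 257 mod 256 = 1; odd-index sum = 275 mod 256 = 19 → 01 13.

0113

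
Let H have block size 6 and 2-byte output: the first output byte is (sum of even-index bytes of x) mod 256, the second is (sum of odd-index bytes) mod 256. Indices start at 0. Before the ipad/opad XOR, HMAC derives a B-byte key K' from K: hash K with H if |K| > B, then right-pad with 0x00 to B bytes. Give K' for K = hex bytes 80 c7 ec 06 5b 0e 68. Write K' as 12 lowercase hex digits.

|K| = 7 > B = 6, so first hash the key.
H(K): even-index sum = 559 mod 256 = 47; odd-index sum = 219 mod 256 = 219 → 2f db.
Zero-pad H(K) = 2f db to 6 bytes: K' = 2f db 00 00 00 00.

2fdb00000000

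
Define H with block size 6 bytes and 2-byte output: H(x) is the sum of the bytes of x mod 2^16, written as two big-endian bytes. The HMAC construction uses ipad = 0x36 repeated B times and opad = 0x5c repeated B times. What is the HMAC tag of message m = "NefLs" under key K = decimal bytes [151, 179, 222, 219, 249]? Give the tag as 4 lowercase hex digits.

04a1

Key decimal bytes [151, 179, 222, 219, 249] = 97 b3 de db f9 is 5 bytes ≤ B = 6; zero-pad to 6 bytes: K' = 97 b3 de db f9 00.
K' ⊕ ipad = a1 85 e8 ed cf 36.  K' ⊕ opad = cb ef 82 87 a5 5c.
Inner input = (K'⊕ipad) ∥ m = a1 85 e8 ed cf 36 ∥ 4e 65 66 4c 73.
Inner hash: sum = 161+133+232+237+207+54+78+101+102+76+115 = 1496 → 05 d8.
Outer input = (K'⊕opad) ∥ inner = cb ef 82 87 a5 5c ∥ 05 d8.
Outer hash (tag): sum = 203+239+130+135+165+92+5+216 = 1185 → 04 a1.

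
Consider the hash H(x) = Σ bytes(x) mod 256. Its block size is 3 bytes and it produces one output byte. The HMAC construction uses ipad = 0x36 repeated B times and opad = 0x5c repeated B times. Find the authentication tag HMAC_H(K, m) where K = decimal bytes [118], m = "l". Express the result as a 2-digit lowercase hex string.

Key decimal bytes [118] = 76 is 1 byte ≤ B = 3; zero-pad to 3 bytes: K' = 76 00 00.
K' ⊕ ipad = 40 36 36.  K' ⊕ opad = 2a 5c 5c.
Inner input = (K'⊕ipad) ∥ m = 40 36 36 ∥ 6c.
Inner hash: sum = 64+54+54+108 = 280; mod 256 = 24 → 18.
Outer input = (K'⊕opad) ∥ inner = 2a 5c 5c ∥ 18.
Outer hash (tag): sum = 42+92+92+24 = 250 → fa.

fa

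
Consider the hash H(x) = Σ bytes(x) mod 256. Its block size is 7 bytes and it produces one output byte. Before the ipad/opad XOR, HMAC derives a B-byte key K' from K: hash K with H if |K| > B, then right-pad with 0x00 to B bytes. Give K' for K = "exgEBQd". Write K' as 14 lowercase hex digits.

65786745425164

Key "exgEBQd" = 65 78 67 45 42 51 64 is exactly B = 7 bytes: K' = 65 78 67 45 42 51 64.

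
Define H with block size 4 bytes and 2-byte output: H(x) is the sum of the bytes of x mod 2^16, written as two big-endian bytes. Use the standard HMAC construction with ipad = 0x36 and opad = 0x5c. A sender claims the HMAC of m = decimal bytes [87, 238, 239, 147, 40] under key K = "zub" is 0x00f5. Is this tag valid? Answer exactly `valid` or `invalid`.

valid

Key "zub" = 7a 75 62 is 3 bytes ≤ B = 4; zero-pad to 4 bytes: K' = 7a 75 62 00.
K' ⊕ ipad = 4c 43 54 36; K' ⊕ opad = 26 29 3e 5c.
Inner hash: sum = 76+67+84+54+87+238+239+147+40 = 1032 → 04 08.
Outer hash (recomputed tag): sum = 38+41+62+92+4+8 = 245 → 00 f5.
Recomputed tag = 00f5; claimed = 00f5 → match.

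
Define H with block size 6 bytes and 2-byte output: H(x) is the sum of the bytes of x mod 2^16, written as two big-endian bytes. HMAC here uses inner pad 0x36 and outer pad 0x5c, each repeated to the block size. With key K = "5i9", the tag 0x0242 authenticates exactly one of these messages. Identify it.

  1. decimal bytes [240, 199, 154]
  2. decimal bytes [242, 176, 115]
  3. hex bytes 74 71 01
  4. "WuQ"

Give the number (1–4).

2

Key "5i9" = 35 69 39 is 3 bytes ≤ B = 6; zero-pad to 6 bytes: K' = 35 69 39 00 00 00.
K' ⊕ ipad = 03 5f 0f 36 36 36; K' ⊕ opad = 69 35 65 5c 5c 5c.
m1: inner = H(03 5f 0f 36 36 36 f0 c7 9a) = 03 64; tag = H(69 35 65 5c 5c 5c 03 64) = 027e
m2: inner = H(03 5f 0f 36 36 36 f2 b0 73) = 03 28; tag = H(69 35 65 5c 5c 5c 03 28) = 0242 ← matches
m3: inner = H(03 5f 0f 36 36 36 74 71 01) = 01 f9; tag = H(69 35 65 5c 5c 5c 01 f9) = 0311
m4: inner = H(03 5f 0f 36 36 36 57 75 51) = 02 30; tag = H(69 35 65 5c 5c 5c 02 30) = 0249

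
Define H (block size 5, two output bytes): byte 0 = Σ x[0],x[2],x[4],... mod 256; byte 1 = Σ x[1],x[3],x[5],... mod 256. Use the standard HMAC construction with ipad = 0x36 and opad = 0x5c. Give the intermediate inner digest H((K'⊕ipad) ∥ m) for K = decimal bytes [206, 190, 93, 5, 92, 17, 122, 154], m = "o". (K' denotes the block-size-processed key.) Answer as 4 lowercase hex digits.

Key decimal bytes [206, 190, 93, 5, 92, 17, 122, 154] = ce be 5d 05 5c 11 7a 9a is 8 bytes > B = 5, so hash it first: H(key) = 01 6e, then zero-pad to 5 bytes: K' = 01 6e 00 00 00.
K' ⊕ ipad = 37 58 36 36 36.
Inner input = 37 58 36 36 36 ∥ 6f.
Inner hash: even-index sum = 163 mod 256 = 163; odd-index sum = 253 mod 256 = 253 → a3 fd.

a3fd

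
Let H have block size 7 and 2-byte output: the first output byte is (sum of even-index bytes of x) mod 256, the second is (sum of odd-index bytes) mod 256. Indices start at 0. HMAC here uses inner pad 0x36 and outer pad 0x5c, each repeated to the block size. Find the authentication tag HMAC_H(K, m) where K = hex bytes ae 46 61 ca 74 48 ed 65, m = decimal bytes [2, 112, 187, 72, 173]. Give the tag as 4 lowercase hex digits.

Key hex bytes ae 46 61 ca 74 48 ed 65 is 8 bytes > B = 7, so hash it first: H(key) = 70 bd, then zero-pad to 7 bytes: K' = 70 bd 00 00 00 00 00.
K' ⊕ ipad = 46 8b 36 36 36 36 36.  K' ⊕ opad = 2c e1 5c 5c 5c 5c 5c.
Inner input = (K'⊕ipad) ∥ m = 46 8b 36 36 36 36 36 ∥ 02 70 bb 48 ad.
Inner hash: even-index sum = 416 mod 256 = 160; odd-index sum = 609 mod 256 = 97 → a0 61.
Outer input = (K'⊕opad) ∥ inner = 2c e1 5c 5c 5c 5c 5c ∥ a0 61.
Outer hash (tag): even-index sum = 417 mod 256 = 161; odd-index sum = 569 mod 256 = 57 → a1 39.

a139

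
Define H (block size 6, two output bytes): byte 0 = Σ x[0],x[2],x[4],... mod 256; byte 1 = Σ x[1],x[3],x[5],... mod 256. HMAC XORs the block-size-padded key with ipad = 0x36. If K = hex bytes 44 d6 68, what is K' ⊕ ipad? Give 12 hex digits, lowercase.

72e05e363636

Key hex bytes 44 d6 68 is 3 bytes ≤ B = 6; zero-pad to 6 bytes: K' = 44 d6 68 00 00 00.
XOR each byte with 0x36: 44⊕36=72, d6⊕36=e0, 68⊕36=5e, 00⊕36=36, 00⊕36=36, 00⊕36=36.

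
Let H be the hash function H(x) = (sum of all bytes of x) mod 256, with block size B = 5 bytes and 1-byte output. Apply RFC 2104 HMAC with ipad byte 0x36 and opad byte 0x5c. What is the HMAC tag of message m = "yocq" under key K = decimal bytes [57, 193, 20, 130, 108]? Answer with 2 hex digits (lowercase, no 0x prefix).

Key decimal bytes [57, 193, 20, 130, 108] = 39 c1 14 82 6c is exactly B = 5 bytes: K' = 39 c1 14 82 6c.
K' ⊕ ipad = 0f f7 22 b4 5a.  K' ⊕ opad = 65 9d 48 de 30.
Inner input = (K'⊕ipad) ∥ m = 0f f7 22 b4 5a ∥ 79 6f 63 71.
Inner hash: sum = 15+247+34+180+90+121+111+99+113 = 1010; mod 256 = 242 → f2.
Outer input = (K'⊕opad) ∥ inner = 65 9d 48 de 30 ∥ f2.
Outer hash (tag): sum = 101+157+72+222+48+242 = 842; mod 256 = 74 → 4a.

4a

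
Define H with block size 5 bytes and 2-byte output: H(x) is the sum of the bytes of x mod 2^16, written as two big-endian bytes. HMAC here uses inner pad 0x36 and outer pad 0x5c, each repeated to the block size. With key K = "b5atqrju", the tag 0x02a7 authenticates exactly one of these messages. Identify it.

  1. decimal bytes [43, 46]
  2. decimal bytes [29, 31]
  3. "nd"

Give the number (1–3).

3

Key "b5atqrju" = 62 35 61 74 71 72 6a 75 is 8 bytes > B = 5, so hash it first: H(key) = 03 2e, then zero-pad to 5 bytes: K' = 03 2e 00 00 00.
K' ⊕ ipad = 35 18 36 36 36; K' ⊕ opad = 5f 72 5c 5c 5c.
m1: inner = H(35 18 36 36 36 2b 2e) = 01 48; tag = H(5f 72 5c 5c 5c 01 48) = 022e
m2: inner = H(35 18 36 36 36 1d 1f) = 01 2b; tag = H(5f 72 5c 5c 5c 01 2b) = 0211
m3: inner = H(35 18 36 36 36 6e 64) = 01 c1; tag = H(5f 72 5c 5c 5c 01 c1) = 02a7 ← matches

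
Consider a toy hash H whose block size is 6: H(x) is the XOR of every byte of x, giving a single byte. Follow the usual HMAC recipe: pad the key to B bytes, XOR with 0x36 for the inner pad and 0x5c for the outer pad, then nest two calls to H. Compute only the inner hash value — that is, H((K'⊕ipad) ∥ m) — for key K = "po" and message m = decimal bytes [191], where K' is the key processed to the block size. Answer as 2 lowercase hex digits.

Key "po" = 70 6f is 2 bytes ≤ B = 6; zero-pad to 6 bytes: K' = 70 6f 00 00 00 00.
K' ⊕ ipad = 46 59 36 36 36 36.
Inner input = 46 59 36 36 36 36 ∥ bf.
Inner hash: XOR 46⊕59⊕36⊕36⊕36⊕36⊕bf = a0.

a0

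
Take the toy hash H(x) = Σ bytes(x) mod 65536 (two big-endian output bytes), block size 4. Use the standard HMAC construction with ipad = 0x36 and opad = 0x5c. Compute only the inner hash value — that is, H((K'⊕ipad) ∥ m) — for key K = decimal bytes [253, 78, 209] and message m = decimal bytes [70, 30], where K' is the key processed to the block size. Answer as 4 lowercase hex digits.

02c4

Key decimal bytes [253, 78, 209] = fd 4e d1 is 3 bytes ≤ B = 4; zero-pad to 4 bytes: K' = fd 4e d1 00.
K' ⊕ ipad = cb 78 e7 36.
Inner input = cb 78 e7 36 ∥ 46 1e.
Inner hash: sum = 203+120+231+54+70+30 = 708 → 02 c4.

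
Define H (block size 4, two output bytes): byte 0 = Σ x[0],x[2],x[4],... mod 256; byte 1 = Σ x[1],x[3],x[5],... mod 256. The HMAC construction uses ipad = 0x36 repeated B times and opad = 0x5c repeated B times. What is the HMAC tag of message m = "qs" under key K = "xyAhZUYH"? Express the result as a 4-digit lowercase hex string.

Key "xyAhZUYH" = 78 79 41 68 5a 55 59 48 is 8 bytes > B = 4, so hash it first: H(key) = 6c 7e, then zero-pad to 4 bytes: K' = 6c 7e 00 00.
K' ⊕ ipad = 5a 48 36 36.  K' ⊕ opad = 30 22 5c 5c.
Inner input = (K'⊕ipad) ∥ m = 5a 48 36 36 ∥ 71 73.
Inner hash: even-index sum = 257 mod 256 = 1; odd-index sum = 241 mod 256 = 241 → 01 f1.
Outer input = (K'⊕opad) ∥ inner = 30 22 5c 5c ∥ 01 f1.
Outer hash (tag): even-index sum = 141 mod 256 = 141; odd-index sum = 367 mod 256 = 111 → 8d 6f.

8d6f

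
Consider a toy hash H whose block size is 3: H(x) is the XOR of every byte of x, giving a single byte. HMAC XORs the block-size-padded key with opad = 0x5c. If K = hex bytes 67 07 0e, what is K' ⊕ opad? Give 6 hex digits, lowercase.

3b5b52

Key hex bytes 67 07 0e is exactly B = 3 bytes: K' = 67 07 0e.
XOR each byte with 0x5c: 67⊕5c=3b, 07⊕5c=5b, 0e⊕5c=52.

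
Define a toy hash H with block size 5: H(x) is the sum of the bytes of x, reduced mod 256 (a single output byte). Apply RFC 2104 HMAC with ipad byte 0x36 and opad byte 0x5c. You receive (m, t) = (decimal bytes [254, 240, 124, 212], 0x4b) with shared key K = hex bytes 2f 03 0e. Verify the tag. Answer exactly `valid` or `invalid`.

Key hex bytes 2f 03 0e is 3 bytes ≤ B = 5; zero-pad to 5 bytes: K' = 2f 03 0e 00 00.
K' ⊕ ipad = 19 35 38 36 36; K' ⊕ opad = 73 5f 52 5c 5c.
Inner hash: sum = 25+53+56+54+54+254+240+124+212 = 1072; mod 256 = 48 → 30.
Outer hash (recomputed tag): sum = 115+95+82+92+92+48 = 524; mod 256 = 12 → 0c.
Recomputed tag = 0c; claimed = 4b → mismatch.

invalid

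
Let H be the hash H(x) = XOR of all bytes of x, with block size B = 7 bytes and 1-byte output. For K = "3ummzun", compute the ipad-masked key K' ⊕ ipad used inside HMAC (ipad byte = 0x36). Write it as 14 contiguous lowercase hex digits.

05435b5b4c4358

Key "3ummzun" = 33 75 6d 6d 7a 75 6e is exactly B = 7 bytes: K' = 33 75 6d 6d 7a 75 6e.
XOR each byte with 0x36: 33⊕36=05, 75⊕36=43, 6d⊕36=5b, 6d⊕36=5b, 7a⊕36=4c, 75⊕36=43, 6e⊕36=58.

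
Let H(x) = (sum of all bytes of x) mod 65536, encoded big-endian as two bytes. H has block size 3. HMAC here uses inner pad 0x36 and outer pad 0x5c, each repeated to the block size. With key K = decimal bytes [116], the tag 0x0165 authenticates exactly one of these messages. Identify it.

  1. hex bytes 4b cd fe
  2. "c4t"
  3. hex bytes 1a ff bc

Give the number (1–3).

3

Key decimal bytes [116] = 74 is 1 byte ≤ B = 3; zero-pad to 3 bytes: K' = 74 00 00.
K' ⊕ ipad = 42 36 36; K' ⊕ opad = 28 5c 5c.
m1: inner = H(42 36 36 4b cd fe) = 02 c4; tag = H(28 5c 5c 02 c4) = 01a6
m2: inner = H(42 36 36 63 34 74) = 01 b9; tag = H(28 5c 5c 01 b9) = 019a
m3: inner = H(42 36 36 1a ff bc) = 02 83; tag = H(28 5c 5c 02 83) = 0165 ← matches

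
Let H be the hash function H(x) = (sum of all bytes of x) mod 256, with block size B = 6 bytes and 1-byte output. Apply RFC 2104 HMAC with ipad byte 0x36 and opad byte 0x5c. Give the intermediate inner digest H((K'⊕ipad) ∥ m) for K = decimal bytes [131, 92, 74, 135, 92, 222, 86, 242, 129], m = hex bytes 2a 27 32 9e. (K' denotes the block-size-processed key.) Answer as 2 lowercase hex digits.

Key decimal bytes [131, 92, 74, 135, 92, 222, 86, 242, 129] = 83 5c 4a 87 5c de 56 f2 81 is 9 bytes > B = 6, so hash it first: H(key) = b3, then zero-pad to 6 bytes: K' = b3 00 00 00 00 00.
K' ⊕ ipad = 85 36 36 36 36 36.
Inner input = 85 36 36 36 36 36 ∥ 2a 27 32 9e.
Inner hash: sum = 133+54+54+54+54+54+42+39+50+158 = 692; mod 256 = 180 → b4.

b4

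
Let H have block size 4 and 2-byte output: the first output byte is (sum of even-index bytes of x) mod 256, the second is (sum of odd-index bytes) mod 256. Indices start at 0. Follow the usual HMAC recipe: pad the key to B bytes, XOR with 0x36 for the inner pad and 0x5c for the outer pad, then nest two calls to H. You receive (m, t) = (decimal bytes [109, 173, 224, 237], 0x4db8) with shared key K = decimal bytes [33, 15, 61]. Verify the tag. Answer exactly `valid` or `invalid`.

Key decimal bytes [33, 15, 61] = 21 0f 3d is 3 bytes ≤ B = 4; zero-pad to 4 bytes: K' = 21 0f 3d 00.
K' ⊕ ipad = 17 39 0b 36; K' ⊕ opad = 7d 53 61 5c.
Inner hash: even-index sum = 367 mod 256 = 111; odd-index sum = 521 mod 256 = 9 → 6f 09.
Outer hash (recomputed tag): even-index sum = 333 mod 256 = 77; odd-index sum = 184 mod 256 = 184 → 4d b8.
Recomputed tag = 4db8; claimed = 4db8 → match.

valid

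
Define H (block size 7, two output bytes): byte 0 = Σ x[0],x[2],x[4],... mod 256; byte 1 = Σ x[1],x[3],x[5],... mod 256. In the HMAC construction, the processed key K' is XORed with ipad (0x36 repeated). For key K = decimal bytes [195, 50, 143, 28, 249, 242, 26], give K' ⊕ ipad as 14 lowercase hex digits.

f504b92acfc42c

Key decimal bytes [195, 50, 143, 28, 249, 242, 26] = c3 32 8f 1c f9 f2 1a is exactly B = 7 bytes: K' = c3 32 8f 1c f9 f2 1a.
XOR each byte with 0x36: c3⊕36=f5, 32⊕36=04, 8f⊕36=b9, 1c⊕36=2a, f9⊕36=cf, f2⊕36=c4, 1a⊕36=2c.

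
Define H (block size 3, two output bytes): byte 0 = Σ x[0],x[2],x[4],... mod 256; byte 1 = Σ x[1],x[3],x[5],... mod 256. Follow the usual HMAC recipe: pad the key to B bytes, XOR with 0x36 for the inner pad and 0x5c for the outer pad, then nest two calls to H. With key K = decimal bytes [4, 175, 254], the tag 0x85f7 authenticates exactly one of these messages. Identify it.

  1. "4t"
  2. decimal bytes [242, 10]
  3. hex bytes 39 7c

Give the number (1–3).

Key decimal bytes [4, 175, 254] = 04 af fe is exactly B = 3 bytes: K' = 04 af fe.
K' ⊕ ipad = 32 99 c8; K' ⊕ opad = 58 f3 a2.
m1: inner = H(32 99 c8 34 74) = 6e cd; tag = H(58 f3 a2 6e cd) = c761
m2: inner = H(32 99 c8 f2 0a) = 04 8b; tag = H(58 f3 a2 04 8b) = 85f7 ← matches
m3: inner = H(32 99 c8 39 7c) = 76 d2; tag = H(58 f3 a2 76 d2) = cc69

2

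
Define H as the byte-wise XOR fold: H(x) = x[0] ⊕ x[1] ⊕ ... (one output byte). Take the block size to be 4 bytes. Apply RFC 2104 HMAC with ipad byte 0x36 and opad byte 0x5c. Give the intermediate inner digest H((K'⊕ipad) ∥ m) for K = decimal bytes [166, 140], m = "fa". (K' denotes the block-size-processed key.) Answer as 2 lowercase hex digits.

2d

Key decimal bytes [166, 140] = a6 8c is 2 bytes ≤ B = 4; zero-pad to 4 bytes: K' = a6 8c 00 00.
K' ⊕ ipad = 90 ba 36 36.
Inner input = 90 ba 36 36 ∥ 66 61.
Inner hash: XOR 90⊕ba⊕36⊕36⊕66⊕61 = 2d.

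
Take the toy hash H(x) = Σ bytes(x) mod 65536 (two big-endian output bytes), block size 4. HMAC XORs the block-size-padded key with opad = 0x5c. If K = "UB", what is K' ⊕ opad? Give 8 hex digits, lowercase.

091e5c5c

Key "UB" = 55 42 is 2 bytes ≤ B = 4; zero-pad to 4 bytes: K' = 55 42 00 00.
XOR each byte with 0x5c: 55⊕5c=09, 42⊕5c=1e, 00⊕5c=5c, 00⊕5c=5c.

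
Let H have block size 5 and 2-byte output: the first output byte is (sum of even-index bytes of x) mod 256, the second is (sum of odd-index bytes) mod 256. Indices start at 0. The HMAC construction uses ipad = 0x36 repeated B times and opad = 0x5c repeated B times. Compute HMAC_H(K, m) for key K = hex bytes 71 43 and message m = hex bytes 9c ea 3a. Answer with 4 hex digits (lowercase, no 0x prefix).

Key hex bytes 71 43 is 2 bytes ≤ B = 5; zero-pad to 5 bytes: K' = 71 43 00 00 00.
K' ⊕ ipad = 47 75 36 36 36.  K' ⊕ opad = 2d 1f 5c 5c 5c.
Inner input = (K'⊕ipad) ∥ m = 47 75 36 36 36 ∥ 9c ea 3a.
Inner hash: even-index sum = 413 mod 256 = 157; odd-index sum = 385 mod 256 = 129 → 9d 81.
Outer input = (K'⊕opad) ∥ inner = 2d 1f 5c 5c 5c ∥ 9d 81.
Outer hash (tag): even-index sum = 358 mod 256 = 102; odd-index sum = 280 mod 256 = 24 → 66 18.

6618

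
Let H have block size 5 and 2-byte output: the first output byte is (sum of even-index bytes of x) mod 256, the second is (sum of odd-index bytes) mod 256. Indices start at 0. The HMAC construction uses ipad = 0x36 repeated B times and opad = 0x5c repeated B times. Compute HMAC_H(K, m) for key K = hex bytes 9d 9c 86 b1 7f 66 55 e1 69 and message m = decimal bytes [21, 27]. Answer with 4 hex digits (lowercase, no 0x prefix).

e101

Key hex bytes 9d 9c 86 b1 7f 66 55 e1 69 is 9 bytes > B = 5, so hash it first: H(key) = 60 94, then zero-pad to 5 bytes: K' = 60 94 00 00 00.
K' ⊕ ipad = 56 a2 36 36 36.  K' ⊕ opad = 3c c8 5c 5c 5c.
Inner input = (K'⊕ipad) ∥ m = 56 a2 36 36 36 ∥ 15 1b.
Inner hash: even-index sum = 221 mod 256 = 221; odd-index sum = 237 mod 256 = 237 → dd ed.
Outer input = (K'⊕opad) ∥ inner = 3c c8 5c 5c 5c ∥ dd ed.
Outer hash (tag): even-index sum = 481 mod 256 = 225; odd-index sum = 513 mod 256 = 1 → e1 01.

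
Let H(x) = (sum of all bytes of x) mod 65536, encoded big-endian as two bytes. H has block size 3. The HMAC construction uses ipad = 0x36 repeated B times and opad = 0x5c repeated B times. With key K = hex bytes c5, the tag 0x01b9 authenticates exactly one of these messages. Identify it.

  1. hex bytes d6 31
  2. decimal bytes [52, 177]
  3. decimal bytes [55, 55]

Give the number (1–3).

Key hex bytes c5 is 1 byte ≤ B = 3; zero-pad to 3 bytes: K' = c5 00 00.
K' ⊕ ipad = f3 36 36; K' ⊕ opad = 99 5c 5c.
m1: inner = H(f3 36 36 d6 31) = 02 66; tag = H(99 5c 5c 02 66) = 01b9 ← matches
m2: inner = H(f3 36 36 34 b1) = 02 44; tag = H(99 5c 5c 02 44) = 0197
m3: inner = H(f3 36 36 37 37) = 01 cd; tag = H(99 5c 5c 01 cd) = 021f

1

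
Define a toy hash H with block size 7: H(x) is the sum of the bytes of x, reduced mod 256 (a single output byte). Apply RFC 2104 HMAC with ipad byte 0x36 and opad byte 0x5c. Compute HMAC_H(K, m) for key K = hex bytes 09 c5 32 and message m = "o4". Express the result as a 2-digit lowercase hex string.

7d

Key hex bytes 09 c5 32 is 3 bytes ≤ B = 7; zero-pad to 7 bytes: K' = 09 c5 32 00 00 00 00.
K' ⊕ ipad = 3f f3 04 36 36 36 36.  K' ⊕ opad = 55 99 6e 5c 5c 5c 5c.
Inner input = (K'⊕ipad) ∥ m = 3f f3 04 36 36 36 36 ∥ 6f 34.
Inner hash: sum = 63+243+4+54+54+54+54+111+52 = 689; mod 256 = 177 → b1.
Outer input = (K'⊕opad) ∥ inner = 55 99 6e 5c 5c 5c 5c ∥ b1.
Outer hash (tag): sum = 85+153+110+92+92+92+92+177 = 893; mod 256 = 125 → 7d.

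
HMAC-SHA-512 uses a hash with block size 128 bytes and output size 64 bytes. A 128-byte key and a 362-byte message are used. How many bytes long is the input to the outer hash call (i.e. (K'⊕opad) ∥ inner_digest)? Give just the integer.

Key is 128 ≤ 128 bytes, zero-padded: |K'| = 128.
Outer input = (K'⊕opad) ∥ H(inner) → 128 + 64 = 192 bytes.

192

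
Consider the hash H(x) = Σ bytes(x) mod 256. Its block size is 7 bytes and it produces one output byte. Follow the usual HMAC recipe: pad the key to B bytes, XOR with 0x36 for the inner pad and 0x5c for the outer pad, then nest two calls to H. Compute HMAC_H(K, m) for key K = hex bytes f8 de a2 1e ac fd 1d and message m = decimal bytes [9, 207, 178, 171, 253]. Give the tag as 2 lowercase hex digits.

6c

Key hex bytes f8 de a2 1e ac fd 1d is exactly B = 7 bytes: K' = f8 de a2 1e ac fd 1d.
K' ⊕ ipad = ce e8 94 28 9a cb 2b.  K' ⊕ opad = a4 82 fe 42 f0 a1 41.
Inner input = (K'⊕ipad) ∥ m = ce e8 94 28 9a cb 2b ∥ 09 cf b2 ab fd.
Inner hash: sum = 206+232+148+40+154+203+43+9+207+178+171+253 = 1844; mod 256 = 52 → 34.
Outer input = (K'⊕opad) ∥ inner = a4 82 fe 42 f0 a1 41 ∥ 34.
Outer hash (tag): sum = 164+130+254+66+240+161+65+52 = 1132; mod 256 = 108 → 6c.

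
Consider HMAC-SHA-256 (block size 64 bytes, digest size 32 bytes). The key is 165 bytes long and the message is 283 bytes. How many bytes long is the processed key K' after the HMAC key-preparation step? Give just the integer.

Key is 165 > 64 bytes, so it is hashed to 32 bytes then zero-padded to 64: |K'| = 64.

64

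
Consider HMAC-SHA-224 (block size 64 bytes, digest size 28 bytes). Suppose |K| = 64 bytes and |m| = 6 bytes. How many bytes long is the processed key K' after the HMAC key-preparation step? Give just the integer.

64

Key is 64 ≤ 64 bytes, zero-padded: |K'| = 64.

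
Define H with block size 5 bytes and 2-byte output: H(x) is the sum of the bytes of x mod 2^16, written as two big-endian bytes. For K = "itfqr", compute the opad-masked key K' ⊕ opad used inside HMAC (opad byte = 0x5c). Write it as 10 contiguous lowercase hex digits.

35283a2d2e

Key "itfqr" = 69 74 66 71 72 is exactly B = 5 bytes: K' = 69 74 66 71 72.
XOR each byte with 0x5c: 69⊕5c=35, 74⊕5c=28, 66⊕5c=3a, 71⊕5c=2d, 72⊕5c=2e.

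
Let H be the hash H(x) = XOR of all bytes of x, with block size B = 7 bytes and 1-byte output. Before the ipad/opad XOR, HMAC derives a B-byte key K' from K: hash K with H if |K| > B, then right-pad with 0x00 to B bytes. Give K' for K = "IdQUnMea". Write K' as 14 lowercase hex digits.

0e000000000000

|K| = 8 > B = 7, so first hash the key.
H(K): XOR 49⊕64⊕51⊕55⊕6e⊕4d⊕65⊕61 = 0e.
Zero-pad H(K) = 0e to 7 bytes: K' = 0e 00 00 00 00 00 00.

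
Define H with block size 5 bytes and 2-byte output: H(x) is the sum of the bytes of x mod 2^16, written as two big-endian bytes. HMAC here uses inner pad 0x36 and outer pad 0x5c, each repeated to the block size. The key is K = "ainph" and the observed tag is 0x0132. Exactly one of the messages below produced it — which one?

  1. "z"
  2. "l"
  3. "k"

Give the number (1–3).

1

Key "ainph" = 61 69 6e 70 68 is exactly B = 5 bytes: K' = 61 69 6e 70 68.
K' ⊕ ipad = 57 5f 58 46 5e; K' ⊕ opad = 3d 35 32 2c 34.
m1: inner = H(57 5f 58 46 5e 7a) = 02 2c; tag = H(3d 35 32 2c 34 02 2c) = 0132 ← matches
m2: inner = H(57 5f 58 46 5e 6c) = 02 1e; tag = H(3d 35 32 2c 34 02 1e) = 0124
m3: inner = H(57 5f 58 46 5e 6b) = 02 1d; tag = H(3d 35 32 2c 34 02 1d) = 0123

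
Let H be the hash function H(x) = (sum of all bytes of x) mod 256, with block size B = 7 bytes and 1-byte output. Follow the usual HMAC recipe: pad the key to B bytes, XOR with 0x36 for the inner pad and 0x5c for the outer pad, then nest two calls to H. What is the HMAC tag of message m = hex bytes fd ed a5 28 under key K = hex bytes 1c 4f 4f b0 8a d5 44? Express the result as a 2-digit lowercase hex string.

Key hex bytes 1c 4f 4f b0 8a d5 44 is exactly B = 7 bytes: K' = 1c 4f 4f b0 8a d5 44.
K' ⊕ ipad = 2a 79 79 86 bc e3 72.  K' ⊕ opad = 40 13 13 ec d6 89 18.
Inner input = (K'⊕ipad) ∥ m = 2a 79 79 86 bc e3 72 ∥ fd ed a5 28.
Inner hash: sum = 42+121+121+134+188+227+114+253+237+165+40 = 1642; mod 256 = 106 → 6a.
Outer input = (K'⊕opad) ∥ inner = 40 13 13 ec d6 89 18 ∥ 6a.
Outer hash (tag): sum = 64+19+19+236+214+137+24+106 = 819; mod 256 = 51 → 33.

33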